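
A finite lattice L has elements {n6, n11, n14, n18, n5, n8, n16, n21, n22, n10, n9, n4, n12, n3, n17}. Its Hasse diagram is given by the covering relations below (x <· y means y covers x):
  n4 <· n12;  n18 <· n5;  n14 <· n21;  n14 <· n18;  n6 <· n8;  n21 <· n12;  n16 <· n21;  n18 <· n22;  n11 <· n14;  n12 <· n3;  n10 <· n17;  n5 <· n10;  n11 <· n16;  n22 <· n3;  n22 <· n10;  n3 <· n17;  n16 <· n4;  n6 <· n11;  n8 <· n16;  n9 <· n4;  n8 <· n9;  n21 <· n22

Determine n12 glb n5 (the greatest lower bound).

Common lower bounds of {n12, n5}: n11, n14, n6.
The greatest among these is n14.

n14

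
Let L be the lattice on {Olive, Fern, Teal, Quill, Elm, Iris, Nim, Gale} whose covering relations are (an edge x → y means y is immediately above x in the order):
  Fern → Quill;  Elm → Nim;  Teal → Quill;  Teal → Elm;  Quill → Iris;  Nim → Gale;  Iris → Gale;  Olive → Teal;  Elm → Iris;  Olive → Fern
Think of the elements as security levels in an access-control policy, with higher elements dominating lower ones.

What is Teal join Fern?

Quill

Common upper bounds of {Teal, Fern}: Gale, Iris, Quill.
The least among these is Quill.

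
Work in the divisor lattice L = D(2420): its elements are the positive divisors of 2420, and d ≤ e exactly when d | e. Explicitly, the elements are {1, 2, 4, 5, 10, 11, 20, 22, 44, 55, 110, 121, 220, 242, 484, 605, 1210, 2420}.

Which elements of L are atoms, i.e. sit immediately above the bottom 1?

The atoms are exactly the elements that cover 1: 11, 2, 5.

11, 2, 5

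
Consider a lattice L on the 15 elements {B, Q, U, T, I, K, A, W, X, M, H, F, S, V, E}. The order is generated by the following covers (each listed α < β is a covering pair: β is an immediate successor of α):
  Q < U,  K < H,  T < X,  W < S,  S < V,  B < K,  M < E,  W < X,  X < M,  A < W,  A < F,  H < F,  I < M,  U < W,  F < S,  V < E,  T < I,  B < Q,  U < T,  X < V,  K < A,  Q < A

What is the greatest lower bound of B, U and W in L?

B

Common lower bounds of {B, U, W}: B.
The greatest among these is B.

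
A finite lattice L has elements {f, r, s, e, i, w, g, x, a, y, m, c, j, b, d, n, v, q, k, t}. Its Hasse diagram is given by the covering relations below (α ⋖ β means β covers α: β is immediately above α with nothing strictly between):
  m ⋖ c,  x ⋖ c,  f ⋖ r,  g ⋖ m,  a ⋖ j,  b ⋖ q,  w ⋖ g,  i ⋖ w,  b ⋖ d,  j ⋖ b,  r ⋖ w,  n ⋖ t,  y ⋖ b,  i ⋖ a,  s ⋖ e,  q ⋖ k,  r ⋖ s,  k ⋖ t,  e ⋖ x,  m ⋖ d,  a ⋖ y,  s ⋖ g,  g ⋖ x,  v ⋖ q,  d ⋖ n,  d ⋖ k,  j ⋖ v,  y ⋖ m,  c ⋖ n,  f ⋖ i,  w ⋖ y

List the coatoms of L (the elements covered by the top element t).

k, n

The coatoms are exactly the elements covered by t: k, n.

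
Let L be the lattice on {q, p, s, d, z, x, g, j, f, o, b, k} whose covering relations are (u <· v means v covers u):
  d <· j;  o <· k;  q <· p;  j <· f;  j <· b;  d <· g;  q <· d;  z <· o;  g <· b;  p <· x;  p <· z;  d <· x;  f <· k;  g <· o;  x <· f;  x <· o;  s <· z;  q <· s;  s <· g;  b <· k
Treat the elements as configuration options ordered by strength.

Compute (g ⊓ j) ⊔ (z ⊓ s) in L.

g ∧ j = d
z ∧ s = s
d ∨ s = g

g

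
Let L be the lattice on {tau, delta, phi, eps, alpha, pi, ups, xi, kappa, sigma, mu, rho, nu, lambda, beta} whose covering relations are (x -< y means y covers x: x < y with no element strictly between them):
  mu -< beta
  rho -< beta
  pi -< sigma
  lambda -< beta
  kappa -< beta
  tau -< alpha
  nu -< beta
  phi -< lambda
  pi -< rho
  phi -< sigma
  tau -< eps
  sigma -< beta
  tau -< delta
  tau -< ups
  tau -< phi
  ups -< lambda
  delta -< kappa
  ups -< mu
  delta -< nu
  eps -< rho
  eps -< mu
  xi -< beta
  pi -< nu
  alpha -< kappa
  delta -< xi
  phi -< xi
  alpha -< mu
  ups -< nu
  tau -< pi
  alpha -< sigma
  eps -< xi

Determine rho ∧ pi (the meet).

pi

Common lower bounds of {rho, pi}: pi, tau.
The greatest among these is pi.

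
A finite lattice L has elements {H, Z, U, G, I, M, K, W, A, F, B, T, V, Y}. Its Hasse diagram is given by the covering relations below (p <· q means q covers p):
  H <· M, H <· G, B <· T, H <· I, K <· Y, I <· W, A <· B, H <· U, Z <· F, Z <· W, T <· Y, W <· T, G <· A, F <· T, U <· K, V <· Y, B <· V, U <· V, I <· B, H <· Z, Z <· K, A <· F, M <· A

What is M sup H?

M

Common upper bounds of {M, H}: A, B, F, M, T, V, Y.
The least among these is M.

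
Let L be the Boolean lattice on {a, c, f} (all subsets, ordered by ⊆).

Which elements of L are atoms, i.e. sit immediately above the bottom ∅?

{a}, {c}, {f}

The atoms are exactly the elements that cover ∅: {a}, {c}, {f}.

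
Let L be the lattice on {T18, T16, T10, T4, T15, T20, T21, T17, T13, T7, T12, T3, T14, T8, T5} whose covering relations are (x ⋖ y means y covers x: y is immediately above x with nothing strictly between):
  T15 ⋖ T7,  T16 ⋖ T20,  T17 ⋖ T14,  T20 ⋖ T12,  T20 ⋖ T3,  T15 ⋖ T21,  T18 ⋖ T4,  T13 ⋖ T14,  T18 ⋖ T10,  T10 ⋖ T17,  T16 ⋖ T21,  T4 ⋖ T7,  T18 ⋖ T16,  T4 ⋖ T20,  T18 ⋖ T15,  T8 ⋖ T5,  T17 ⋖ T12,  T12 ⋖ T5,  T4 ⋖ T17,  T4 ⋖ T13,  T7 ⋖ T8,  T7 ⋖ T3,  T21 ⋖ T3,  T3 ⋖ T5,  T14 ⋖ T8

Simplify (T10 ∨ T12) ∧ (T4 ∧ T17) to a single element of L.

T10 ∨ T12 = T12
T4 ∧ T17 = T4
T12 ∧ T4 = T4

T4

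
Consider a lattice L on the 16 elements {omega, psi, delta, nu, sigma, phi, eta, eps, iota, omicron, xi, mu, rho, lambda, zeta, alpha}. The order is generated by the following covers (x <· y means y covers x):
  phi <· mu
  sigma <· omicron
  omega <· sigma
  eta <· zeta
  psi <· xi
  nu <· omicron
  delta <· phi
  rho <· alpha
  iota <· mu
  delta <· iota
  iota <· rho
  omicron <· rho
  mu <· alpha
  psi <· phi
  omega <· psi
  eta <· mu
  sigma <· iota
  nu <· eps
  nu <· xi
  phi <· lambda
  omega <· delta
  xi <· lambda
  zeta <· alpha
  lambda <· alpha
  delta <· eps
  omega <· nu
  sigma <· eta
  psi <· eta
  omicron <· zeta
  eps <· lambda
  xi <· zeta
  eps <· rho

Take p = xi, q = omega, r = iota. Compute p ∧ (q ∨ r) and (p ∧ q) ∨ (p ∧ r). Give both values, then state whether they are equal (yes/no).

q ∨ r = iota, so p ∧ (q ∨ r) = xi ∧ iota = omega.
p ∧ q = omega and p ∧ r = omega, so (p ∧ q) ∨ (p ∧ r) = omega ∨ omega = omega.
Equal: yes.

omega; omega; yes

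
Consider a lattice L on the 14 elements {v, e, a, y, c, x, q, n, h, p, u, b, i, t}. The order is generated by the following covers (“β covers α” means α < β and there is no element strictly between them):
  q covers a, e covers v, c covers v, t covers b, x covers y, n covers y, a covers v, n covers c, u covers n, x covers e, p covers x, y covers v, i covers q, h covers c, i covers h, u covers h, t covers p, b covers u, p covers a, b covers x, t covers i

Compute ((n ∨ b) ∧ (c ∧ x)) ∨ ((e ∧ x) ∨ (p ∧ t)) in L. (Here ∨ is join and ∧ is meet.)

p

n ∨ b = b
c ∧ x = v
b ∧ v = v
e ∧ x = e
p ∧ t = p
e ∨ p = p
v ∨ p = p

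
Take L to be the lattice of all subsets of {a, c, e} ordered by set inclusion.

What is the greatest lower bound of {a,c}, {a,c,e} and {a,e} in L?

Under ⊆, meet is intersection: {a,c} ∩ {a,c,e} ∩ {a,e} = {a}.

{a}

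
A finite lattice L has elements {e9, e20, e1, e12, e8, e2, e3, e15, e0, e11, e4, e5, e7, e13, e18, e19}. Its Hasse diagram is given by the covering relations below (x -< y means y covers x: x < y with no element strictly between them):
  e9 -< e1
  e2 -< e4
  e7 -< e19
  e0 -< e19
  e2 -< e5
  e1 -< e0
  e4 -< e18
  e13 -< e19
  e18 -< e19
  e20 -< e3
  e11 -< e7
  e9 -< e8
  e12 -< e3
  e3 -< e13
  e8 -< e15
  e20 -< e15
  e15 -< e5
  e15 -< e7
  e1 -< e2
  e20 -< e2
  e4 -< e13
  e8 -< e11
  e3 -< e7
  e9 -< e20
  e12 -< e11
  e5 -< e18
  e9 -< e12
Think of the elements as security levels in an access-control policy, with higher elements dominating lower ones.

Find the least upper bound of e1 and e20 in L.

Common upper bounds of {e1, e20}: e13, e18, e19, e2, e4, e5.
The least among these is e2.

e2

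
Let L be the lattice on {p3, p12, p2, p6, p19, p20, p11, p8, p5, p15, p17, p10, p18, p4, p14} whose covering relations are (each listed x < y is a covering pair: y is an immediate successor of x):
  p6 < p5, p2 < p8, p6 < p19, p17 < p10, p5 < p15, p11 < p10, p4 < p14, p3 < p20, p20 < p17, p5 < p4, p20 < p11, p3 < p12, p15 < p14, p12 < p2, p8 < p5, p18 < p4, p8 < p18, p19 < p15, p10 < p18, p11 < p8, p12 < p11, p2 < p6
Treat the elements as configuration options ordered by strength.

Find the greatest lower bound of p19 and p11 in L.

p12

Common lower bounds of {p19, p11}: p12, p3.
The greatest among these is p12.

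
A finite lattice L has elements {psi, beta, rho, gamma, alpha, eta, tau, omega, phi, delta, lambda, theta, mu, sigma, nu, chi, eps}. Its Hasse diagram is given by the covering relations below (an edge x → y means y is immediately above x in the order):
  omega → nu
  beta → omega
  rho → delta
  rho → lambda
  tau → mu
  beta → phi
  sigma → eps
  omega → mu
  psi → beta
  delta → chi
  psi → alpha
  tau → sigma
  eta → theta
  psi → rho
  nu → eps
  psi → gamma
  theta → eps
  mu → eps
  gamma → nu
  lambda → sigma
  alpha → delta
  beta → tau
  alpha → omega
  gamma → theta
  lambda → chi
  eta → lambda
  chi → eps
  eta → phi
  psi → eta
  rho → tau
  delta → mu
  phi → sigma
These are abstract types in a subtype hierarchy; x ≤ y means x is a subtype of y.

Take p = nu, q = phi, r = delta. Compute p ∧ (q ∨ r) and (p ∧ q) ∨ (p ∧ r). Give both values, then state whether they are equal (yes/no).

q ∨ r = eps, so p ∧ (q ∨ r) = nu ∧ eps = nu.
p ∧ q = beta and p ∧ r = alpha, so (p ∧ q) ∨ (p ∧ r) = beta ∨ alpha = omega.
Equal: no.

nu; omega; no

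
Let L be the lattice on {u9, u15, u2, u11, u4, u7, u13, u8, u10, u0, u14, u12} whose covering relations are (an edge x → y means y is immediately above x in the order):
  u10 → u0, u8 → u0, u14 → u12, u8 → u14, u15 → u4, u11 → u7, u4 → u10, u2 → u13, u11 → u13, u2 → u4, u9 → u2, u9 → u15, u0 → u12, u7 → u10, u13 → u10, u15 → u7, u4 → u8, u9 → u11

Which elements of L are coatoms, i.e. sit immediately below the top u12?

The coatoms are exactly the elements covered by u12: u0, u14.

u0, u14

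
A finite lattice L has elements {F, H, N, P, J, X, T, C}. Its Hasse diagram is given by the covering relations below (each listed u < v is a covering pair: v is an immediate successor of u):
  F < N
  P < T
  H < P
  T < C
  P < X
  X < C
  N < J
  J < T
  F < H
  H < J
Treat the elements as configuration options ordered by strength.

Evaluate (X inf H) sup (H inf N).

H

X ∧ H = H
H ∧ N = F
H ∨ F = H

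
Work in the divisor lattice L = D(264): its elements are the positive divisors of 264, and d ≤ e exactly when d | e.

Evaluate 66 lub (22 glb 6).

66

22 ∧ 6 = 2
66 ∨ 2 = 66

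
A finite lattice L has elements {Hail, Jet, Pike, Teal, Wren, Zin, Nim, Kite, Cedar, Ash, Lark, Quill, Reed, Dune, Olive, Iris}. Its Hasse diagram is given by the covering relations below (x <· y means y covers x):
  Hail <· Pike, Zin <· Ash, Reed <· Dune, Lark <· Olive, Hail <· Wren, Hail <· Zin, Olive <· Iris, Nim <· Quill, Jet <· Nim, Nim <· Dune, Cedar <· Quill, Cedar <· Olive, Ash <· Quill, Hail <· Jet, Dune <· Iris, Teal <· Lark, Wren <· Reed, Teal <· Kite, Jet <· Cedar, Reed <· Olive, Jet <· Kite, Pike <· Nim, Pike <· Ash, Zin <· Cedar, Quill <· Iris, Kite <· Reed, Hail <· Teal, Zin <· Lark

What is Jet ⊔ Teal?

Kite

Common upper bounds of {Jet, Teal}: Dune, Iris, Kite, Olive, Reed.
The least among these is Kite.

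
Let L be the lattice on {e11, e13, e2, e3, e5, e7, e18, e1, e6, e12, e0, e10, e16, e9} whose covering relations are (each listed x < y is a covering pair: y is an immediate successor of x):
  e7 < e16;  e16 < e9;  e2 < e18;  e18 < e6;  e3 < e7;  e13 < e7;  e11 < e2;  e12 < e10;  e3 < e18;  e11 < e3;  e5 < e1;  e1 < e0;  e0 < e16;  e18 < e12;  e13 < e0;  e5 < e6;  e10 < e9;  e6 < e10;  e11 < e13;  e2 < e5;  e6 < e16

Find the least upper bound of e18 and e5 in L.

e6

Common upper bounds of {e18, e5}: e10, e16, e6, e9.
The least among these is e6.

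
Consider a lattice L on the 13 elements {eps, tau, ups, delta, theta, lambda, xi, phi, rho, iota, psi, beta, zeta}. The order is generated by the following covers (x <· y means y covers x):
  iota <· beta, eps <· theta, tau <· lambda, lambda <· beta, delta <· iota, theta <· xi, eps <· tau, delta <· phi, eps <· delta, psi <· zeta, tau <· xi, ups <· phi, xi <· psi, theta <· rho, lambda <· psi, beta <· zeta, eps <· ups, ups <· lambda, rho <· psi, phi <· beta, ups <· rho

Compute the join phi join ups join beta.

beta

Common upper bounds of {phi, ups, beta}: beta, zeta.
The least among these is beta.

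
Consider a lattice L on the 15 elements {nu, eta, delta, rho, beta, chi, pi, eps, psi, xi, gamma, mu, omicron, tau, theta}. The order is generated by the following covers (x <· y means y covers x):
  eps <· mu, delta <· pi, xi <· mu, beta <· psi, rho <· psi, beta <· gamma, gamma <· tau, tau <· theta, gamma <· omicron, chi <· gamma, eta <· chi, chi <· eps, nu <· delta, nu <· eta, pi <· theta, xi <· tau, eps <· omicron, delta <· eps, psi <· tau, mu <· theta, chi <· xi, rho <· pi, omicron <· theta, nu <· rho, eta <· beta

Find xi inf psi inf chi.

eta

Common lower bounds of {xi, psi, chi}: eta, nu.
The greatest among these is eta.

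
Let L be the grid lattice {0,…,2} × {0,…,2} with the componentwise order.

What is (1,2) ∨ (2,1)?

(2,2)

In a product of chains, the join is componentwise max, giving (2,2).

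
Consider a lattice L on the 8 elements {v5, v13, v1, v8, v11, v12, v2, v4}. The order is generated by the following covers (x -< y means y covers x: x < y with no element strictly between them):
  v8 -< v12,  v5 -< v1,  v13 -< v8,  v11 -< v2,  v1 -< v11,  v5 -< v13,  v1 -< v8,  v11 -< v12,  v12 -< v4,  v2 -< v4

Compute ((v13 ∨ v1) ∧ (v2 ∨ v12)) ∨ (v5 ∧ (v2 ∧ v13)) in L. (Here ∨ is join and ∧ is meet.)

v8

v13 ∨ v1 = v8
v2 ∨ v12 = v4
v8 ∧ v4 = v8
v2 ∧ v13 = v5
v5 ∧ v5 = v5
v8 ∨ v5 = v8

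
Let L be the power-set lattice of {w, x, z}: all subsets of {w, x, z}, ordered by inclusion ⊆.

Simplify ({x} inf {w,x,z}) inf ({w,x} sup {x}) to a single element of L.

{x}

{x} ∧ {w,x,z} = {x}
{w,x} ∨ {x} = {w,x}
{x} ∧ {w,x} = {x}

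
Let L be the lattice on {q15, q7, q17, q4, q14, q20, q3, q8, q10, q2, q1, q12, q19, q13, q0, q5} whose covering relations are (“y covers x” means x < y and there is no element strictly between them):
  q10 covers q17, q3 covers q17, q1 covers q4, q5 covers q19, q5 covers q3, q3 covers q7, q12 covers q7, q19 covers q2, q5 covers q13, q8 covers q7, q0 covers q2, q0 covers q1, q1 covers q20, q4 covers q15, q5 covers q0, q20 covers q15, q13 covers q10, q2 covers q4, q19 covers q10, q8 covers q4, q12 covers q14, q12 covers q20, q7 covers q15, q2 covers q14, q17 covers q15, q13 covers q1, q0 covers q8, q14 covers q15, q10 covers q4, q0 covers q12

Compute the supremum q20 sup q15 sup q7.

q12

Common upper bounds of {q20, q15, q7}: q0, q12, q5.
The least among these is q12.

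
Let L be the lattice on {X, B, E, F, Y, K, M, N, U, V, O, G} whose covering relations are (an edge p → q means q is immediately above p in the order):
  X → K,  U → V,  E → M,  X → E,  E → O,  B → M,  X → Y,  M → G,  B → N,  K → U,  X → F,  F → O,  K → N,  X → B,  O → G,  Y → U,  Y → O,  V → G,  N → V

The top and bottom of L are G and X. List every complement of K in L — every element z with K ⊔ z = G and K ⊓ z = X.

E, F, M, O

Need z with K ∨ z = G and K ∧ z = X.
Checking each element gives: E, F, M, O.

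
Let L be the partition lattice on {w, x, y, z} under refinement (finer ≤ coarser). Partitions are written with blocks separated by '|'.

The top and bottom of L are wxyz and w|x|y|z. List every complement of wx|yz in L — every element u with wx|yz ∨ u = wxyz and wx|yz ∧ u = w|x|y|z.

wy|xz, wy|x|z, wz|xy, wz|x|y, w|xy|z, w|xz|y

Need u with wx|yz ∨ u = wxyz and wx|yz ∧ u = w|x|y|z.
Checking each element gives: wy|xz, wy|x|z, wz|xy, wz|x|y, w|xy|z, w|xz|y.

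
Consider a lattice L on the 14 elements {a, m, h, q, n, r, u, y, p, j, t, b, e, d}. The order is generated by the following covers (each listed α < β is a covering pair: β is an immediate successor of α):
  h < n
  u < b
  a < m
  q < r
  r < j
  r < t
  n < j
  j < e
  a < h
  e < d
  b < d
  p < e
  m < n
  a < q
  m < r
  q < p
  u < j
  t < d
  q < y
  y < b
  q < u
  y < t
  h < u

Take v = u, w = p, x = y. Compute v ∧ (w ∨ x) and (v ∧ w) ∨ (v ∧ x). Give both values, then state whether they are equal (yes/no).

w ∨ x = d, so v ∧ (w ∨ x) = u ∧ d = u.
v ∧ w = q and v ∧ x = q, so (v ∧ w) ∨ (v ∧ x) = q ∨ q = q.
Equal: no.

u; q; no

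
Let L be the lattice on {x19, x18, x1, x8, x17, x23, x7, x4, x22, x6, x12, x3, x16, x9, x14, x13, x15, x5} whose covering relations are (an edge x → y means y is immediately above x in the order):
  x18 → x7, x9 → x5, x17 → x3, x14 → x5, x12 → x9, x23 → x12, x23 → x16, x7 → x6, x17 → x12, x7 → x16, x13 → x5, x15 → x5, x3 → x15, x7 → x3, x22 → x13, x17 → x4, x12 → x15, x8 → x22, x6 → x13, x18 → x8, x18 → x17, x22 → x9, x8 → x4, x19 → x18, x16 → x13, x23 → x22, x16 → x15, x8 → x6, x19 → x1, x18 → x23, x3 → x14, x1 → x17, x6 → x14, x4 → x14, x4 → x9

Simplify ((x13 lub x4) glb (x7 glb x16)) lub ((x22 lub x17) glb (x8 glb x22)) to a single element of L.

x13 ∨ x4 = x5
x7 ∧ x16 = x7
x5 ∧ x7 = x7
x22 ∨ x17 = x9
x8 ∧ x22 = x8
x9 ∧ x8 = x8
x7 ∨ x8 = x6

x6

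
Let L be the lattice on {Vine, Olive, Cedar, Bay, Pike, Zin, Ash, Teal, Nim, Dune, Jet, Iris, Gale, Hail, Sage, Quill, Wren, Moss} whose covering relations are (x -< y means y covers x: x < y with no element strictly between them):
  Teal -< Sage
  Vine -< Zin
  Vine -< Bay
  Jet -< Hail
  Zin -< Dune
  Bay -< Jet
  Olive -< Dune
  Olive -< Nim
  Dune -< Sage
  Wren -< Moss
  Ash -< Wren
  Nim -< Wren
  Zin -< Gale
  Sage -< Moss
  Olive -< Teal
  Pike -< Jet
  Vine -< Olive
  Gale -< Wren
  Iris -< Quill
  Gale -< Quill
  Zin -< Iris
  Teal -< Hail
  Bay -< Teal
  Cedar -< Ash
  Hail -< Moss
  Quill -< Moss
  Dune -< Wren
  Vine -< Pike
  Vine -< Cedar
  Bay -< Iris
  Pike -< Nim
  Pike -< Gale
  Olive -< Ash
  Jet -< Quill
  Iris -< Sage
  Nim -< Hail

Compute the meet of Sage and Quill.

Iris

Common lower bounds of {Sage, Quill}: Bay, Iris, Vine, Zin.
The greatest among these is Iris.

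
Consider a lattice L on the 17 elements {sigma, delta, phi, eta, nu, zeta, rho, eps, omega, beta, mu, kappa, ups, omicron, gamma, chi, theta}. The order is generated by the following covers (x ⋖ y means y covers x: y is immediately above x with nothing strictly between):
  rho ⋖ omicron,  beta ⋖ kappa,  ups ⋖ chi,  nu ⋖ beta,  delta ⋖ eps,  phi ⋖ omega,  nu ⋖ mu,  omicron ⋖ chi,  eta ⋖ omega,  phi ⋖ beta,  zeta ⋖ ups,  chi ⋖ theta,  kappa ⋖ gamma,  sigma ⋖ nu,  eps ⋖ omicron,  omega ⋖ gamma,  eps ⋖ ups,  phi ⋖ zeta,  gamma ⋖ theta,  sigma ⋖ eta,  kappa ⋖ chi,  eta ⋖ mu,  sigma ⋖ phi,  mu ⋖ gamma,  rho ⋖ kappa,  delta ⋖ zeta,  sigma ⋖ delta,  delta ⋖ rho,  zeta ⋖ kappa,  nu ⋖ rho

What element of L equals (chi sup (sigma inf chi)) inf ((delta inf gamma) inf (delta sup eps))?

delta

sigma ∧ chi = sigma
chi ∨ sigma = chi
delta ∧ gamma = delta
delta ∨ eps = eps
delta ∧ eps = delta
chi ∧ delta = delta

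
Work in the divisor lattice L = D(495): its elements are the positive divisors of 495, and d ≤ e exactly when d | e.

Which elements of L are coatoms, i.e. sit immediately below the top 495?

165, 45, 99

The coatoms are exactly the elements covered by 495: 165, 45, 99.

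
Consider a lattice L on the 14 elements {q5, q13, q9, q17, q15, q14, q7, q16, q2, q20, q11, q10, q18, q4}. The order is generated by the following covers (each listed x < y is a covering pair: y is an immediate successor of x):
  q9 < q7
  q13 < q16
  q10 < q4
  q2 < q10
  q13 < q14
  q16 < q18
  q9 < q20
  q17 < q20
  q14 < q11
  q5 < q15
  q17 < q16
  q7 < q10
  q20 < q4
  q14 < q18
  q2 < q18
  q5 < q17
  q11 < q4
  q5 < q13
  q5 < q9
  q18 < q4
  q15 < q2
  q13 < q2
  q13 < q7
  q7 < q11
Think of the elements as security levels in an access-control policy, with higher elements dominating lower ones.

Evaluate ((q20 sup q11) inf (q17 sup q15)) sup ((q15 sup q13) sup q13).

q18

q20 ∨ q11 = q4
q17 ∨ q15 = q18
q4 ∧ q18 = q18
q15 ∨ q13 = q2
q2 ∨ q13 = q2
q18 ∨ q2 = q18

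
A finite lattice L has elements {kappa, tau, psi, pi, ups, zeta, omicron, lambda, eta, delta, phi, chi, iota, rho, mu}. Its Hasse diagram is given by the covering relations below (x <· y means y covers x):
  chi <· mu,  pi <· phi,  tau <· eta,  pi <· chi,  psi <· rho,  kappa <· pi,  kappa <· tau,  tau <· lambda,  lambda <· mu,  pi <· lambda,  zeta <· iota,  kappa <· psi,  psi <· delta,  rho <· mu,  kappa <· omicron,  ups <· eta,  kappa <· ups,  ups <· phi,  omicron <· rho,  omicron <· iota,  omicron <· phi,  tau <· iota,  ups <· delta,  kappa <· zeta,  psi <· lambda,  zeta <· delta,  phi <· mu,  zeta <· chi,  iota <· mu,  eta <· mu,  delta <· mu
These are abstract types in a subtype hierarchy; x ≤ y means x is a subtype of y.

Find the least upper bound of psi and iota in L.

Common upper bounds of {psi, iota}: mu.
The least among these is mu.

mu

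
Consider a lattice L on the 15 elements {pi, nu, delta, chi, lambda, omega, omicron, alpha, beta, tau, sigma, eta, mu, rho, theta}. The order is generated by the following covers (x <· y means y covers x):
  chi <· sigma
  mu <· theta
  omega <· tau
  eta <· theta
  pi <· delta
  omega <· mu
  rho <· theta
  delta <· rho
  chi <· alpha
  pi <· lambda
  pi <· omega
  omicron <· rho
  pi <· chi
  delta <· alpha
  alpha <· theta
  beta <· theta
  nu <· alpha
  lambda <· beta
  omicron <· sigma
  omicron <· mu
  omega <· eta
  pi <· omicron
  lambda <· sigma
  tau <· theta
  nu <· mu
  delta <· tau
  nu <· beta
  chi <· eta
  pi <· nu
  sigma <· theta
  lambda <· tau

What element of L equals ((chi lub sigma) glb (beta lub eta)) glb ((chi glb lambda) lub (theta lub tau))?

sigma

chi ∨ sigma = sigma
beta ∨ eta = theta
sigma ∧ theta = sigma
chi ∧ lambda = pi
theta ∨ tau = theta
pi ∨ theta = theta
sigma ∧ theta = sigma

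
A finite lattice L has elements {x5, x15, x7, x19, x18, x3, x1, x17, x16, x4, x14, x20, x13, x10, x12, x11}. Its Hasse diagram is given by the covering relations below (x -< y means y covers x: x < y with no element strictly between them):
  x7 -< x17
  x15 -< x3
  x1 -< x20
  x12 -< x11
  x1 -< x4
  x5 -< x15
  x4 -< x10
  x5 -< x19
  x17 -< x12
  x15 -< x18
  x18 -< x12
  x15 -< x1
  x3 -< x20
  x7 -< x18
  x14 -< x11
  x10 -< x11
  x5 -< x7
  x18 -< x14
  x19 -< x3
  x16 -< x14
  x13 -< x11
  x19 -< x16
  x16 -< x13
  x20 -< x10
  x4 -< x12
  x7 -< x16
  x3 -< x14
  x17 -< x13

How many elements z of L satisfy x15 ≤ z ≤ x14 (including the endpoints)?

The interval [x15, x14] = {x14, x15, x18, x3}, which has 4 elements.

4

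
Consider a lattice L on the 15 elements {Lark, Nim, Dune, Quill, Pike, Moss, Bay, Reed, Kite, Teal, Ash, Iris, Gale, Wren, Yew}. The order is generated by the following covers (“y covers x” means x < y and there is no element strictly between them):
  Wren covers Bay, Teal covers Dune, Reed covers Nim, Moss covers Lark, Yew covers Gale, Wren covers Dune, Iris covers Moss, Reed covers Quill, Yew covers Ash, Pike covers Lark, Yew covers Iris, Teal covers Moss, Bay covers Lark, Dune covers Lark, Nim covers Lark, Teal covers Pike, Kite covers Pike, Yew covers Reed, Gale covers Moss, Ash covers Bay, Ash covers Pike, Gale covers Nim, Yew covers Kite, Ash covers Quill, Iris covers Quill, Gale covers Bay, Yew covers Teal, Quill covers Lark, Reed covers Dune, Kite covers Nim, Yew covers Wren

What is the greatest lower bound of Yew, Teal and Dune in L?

Dune

Common lower bounds of {Yew, Teal, Dune}: Dune, Lark.
The greatest among these is Dune.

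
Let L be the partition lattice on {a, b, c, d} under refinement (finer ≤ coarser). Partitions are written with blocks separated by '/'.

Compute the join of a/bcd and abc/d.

Common upper bounds of {a/bcd, abc/d}: abcd.
The least among these is abcd.

abcd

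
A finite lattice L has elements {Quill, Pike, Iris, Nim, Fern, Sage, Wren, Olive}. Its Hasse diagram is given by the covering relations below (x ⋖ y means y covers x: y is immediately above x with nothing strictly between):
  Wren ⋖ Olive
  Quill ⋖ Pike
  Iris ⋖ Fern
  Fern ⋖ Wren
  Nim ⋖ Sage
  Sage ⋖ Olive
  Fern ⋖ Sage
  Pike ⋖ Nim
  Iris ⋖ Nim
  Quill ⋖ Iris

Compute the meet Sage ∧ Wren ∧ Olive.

Fern

Common lower bounds of {Sage, Wren, Olive}: Fern, Iris, Quill.
The greatest among these is Fern.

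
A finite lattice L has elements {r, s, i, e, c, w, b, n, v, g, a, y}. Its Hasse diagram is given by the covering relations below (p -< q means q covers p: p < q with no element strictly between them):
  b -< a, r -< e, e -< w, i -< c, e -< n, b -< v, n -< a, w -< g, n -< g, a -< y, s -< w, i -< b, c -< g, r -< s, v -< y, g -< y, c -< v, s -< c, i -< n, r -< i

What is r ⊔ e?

Common upper bounds of {r, e}: a, e, g, n, w, y.
The least among these is e.

e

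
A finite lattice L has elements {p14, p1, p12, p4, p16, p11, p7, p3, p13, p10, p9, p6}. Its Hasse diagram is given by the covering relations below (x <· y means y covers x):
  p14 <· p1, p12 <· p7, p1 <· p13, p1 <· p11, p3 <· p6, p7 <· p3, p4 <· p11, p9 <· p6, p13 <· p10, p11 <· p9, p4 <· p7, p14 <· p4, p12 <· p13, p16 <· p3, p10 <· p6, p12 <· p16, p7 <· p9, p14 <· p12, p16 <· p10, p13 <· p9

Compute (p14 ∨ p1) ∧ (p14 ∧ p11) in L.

p14 ∨ p1 = p1
p14 ∧ p11 = p14
p1 ∧ p14 = p14

p14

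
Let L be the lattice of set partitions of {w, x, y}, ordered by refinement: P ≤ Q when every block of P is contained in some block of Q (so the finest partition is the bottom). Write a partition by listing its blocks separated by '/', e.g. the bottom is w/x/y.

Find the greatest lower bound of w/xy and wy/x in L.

w/x/y

The meet (common refinement) of w/xy and wy/x intersects blocks pairwise, giving w/x/y.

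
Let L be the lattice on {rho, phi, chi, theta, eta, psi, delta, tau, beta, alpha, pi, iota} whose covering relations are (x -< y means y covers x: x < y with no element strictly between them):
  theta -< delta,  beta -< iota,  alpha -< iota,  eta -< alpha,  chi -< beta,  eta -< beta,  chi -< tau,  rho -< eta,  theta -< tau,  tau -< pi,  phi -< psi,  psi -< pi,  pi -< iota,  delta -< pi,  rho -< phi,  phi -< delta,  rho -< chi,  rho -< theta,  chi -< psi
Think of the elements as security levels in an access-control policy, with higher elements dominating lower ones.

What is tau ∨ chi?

tau

Common upper bounds of {tau, chi}: iota, pi, tau.
The least among these is tau.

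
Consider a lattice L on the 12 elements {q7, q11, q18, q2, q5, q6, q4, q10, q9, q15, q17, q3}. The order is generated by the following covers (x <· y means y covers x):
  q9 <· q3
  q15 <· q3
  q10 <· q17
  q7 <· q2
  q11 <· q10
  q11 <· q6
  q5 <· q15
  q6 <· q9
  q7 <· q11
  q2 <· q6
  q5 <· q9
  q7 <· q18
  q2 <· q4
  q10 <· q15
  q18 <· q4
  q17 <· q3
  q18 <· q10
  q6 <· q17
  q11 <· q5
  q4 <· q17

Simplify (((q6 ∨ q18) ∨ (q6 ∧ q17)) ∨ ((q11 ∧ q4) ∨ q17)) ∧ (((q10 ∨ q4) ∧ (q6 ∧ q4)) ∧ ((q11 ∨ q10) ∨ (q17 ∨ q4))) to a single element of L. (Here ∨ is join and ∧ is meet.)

q2

q6 ∨ q18 = q17
q6 ∧ q17 = q6
q17 ∨ q6 = q17
q11 ∧ q4 = q7
q7 ∨ q17 = q17
q17 ∨ q17 = q17
q10 ∨ q4 = q17
q6 ∧ q4 = q2
q17 ∧ q2 = q2
q11 ∨ q10 = q10
q17 ∨ q4 = q17
q10 ∨ q17 = q17
q2 ∧ q17 = q2
q17 ∧ q2 = q2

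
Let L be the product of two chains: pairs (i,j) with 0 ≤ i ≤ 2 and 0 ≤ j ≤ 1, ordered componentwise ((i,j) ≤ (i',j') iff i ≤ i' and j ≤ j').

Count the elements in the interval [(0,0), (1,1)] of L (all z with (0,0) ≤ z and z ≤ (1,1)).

The interval [(0,0), (1,1)] = {(0,0), (0,1), (1,0), (1,1)}, which has 4 elements.

4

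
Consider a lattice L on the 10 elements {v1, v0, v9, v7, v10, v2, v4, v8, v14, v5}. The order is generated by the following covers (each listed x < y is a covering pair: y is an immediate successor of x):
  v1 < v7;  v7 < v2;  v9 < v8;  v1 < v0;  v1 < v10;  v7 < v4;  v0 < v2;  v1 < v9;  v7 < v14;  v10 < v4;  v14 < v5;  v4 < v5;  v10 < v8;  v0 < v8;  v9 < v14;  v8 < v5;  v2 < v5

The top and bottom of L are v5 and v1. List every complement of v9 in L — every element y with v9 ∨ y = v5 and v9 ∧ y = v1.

v2, v4

Need y with v9 ∨ y = v5 and v9 ∧ y = v1.
Checking each element gives: v2, v4.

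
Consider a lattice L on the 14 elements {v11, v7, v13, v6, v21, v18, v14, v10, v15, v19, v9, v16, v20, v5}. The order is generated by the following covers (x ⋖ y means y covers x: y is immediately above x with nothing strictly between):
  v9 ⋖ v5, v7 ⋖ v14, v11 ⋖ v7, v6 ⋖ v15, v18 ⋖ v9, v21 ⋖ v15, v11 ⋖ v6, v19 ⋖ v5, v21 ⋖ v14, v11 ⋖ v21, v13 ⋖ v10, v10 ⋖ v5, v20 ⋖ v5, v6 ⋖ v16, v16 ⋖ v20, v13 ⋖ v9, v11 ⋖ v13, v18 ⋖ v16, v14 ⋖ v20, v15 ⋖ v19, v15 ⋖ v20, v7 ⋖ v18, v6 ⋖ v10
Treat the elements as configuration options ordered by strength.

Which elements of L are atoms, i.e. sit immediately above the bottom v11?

The atoms are exactly the elements that cover v11: v13, v21, v6, v7.

v13, v21, v6, v7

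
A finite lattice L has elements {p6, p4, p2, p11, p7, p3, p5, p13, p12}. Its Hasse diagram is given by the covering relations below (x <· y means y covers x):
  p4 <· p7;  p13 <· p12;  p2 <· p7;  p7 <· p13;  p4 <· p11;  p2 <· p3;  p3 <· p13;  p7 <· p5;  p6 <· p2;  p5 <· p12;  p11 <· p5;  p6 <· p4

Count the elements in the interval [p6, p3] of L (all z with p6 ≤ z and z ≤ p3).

3

The interval [p6, p3] = {p2, p3, p6}, which has 3 elements.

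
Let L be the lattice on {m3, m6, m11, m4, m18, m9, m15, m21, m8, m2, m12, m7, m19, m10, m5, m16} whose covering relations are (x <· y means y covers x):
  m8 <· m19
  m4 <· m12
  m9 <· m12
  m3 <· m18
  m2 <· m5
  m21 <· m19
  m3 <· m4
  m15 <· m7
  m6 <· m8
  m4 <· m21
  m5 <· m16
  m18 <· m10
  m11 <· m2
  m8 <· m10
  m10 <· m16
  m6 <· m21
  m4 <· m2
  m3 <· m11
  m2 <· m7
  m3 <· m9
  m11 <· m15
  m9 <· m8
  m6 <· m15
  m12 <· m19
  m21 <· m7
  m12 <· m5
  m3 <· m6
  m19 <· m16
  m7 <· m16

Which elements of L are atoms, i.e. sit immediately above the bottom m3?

The atoms are exactly the elements that cover m3: m11, m18, m4, m6, m9.

m11, m18, m4, m6, m9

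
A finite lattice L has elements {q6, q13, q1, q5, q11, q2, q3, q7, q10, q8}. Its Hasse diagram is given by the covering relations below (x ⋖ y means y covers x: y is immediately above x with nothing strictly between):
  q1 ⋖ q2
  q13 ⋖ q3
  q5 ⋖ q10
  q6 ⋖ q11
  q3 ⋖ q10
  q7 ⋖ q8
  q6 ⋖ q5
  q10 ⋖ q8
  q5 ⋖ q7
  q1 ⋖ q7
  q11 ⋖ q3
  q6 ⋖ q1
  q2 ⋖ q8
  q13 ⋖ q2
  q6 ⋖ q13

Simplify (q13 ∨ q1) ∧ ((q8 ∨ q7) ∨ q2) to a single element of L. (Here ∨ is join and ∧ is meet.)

q2

q13 ∨ q1 = q2
q8 ∨ q7 = q8
q8 ∨ q2 = q8
q2 ∧ q8 = q2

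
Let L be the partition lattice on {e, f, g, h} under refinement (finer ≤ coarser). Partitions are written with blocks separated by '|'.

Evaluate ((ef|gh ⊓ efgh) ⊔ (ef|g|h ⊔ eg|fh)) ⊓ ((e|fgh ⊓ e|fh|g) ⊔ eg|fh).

eg|fh

ef|gh ∧ efgh = ef|gh
ef|g|h ∨ eg|fh = efgh
ef|gh ∨ efgh = efgh
e|fgh ∧ e|fh|g = e|fh|g
e|fh|g ∨ eg|fh = eg|fh
efgh ∧ eg|fh = eg|fh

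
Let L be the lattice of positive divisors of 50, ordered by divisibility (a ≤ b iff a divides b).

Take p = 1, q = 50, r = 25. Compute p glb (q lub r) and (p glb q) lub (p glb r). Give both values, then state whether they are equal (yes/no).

1; 1; yes

q lub r = 50, so p glb (q lub r) = 1 glb 50 = 1.
p glb q = 1 and p glb r = 1, so (p glb q) lub (p glb r) = 1 lub 1 = 1.
Equal: yes.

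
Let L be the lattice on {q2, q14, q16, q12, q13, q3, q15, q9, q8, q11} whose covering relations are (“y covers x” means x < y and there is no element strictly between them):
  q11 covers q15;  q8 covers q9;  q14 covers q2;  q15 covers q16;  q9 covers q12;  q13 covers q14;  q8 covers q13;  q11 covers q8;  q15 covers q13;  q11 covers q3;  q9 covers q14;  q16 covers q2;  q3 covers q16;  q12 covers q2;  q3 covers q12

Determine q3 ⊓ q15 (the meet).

q16

Common lower bounds of {q3, q15}: q16, q2.
The greatest among these is q16.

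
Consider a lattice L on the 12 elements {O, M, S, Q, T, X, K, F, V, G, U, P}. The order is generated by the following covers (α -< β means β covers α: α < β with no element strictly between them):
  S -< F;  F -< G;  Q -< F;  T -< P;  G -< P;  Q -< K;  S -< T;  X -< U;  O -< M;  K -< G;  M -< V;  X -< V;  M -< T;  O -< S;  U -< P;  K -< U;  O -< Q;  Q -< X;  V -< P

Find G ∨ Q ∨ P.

P

Common upper bounds of {G, Q, P}: P.
The least among these is P.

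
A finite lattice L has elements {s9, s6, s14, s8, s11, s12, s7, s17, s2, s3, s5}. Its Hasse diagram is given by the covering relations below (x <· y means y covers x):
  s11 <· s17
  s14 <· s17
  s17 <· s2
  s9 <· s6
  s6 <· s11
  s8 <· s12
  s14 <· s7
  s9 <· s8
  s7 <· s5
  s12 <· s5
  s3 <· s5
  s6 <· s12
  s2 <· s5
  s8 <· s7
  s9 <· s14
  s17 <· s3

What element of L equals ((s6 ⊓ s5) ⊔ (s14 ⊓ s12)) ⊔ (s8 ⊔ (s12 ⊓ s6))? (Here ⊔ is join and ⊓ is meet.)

s12

s6 ∧ s5 = s6
s14 ∧ s12 = s9
s6 ∨ s9 = s6
s12 ∧ s6 = s6
s8 ∨ s6 = s12
s6 ∨ s12 = s12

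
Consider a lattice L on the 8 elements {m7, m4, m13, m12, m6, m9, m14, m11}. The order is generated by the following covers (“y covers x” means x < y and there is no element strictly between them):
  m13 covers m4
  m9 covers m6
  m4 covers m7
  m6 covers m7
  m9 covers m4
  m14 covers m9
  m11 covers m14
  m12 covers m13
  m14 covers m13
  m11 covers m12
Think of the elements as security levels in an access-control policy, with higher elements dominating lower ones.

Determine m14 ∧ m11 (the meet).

Common lower bounds of {m14, m11}: m13, m14, m4, m6, m7, m9.
The greatest among these is m14.

m14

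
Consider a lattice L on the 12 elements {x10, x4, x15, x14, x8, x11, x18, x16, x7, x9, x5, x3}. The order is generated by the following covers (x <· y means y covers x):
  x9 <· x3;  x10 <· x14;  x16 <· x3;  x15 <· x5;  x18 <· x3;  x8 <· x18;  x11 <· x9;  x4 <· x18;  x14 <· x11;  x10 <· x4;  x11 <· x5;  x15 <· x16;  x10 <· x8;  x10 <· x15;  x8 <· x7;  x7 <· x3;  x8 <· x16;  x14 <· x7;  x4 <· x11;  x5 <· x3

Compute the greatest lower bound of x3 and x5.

Common lower bounds of {x3, x5}: x10, x11, x14, x15, x4, x5.
The greatest among these is x5.

x5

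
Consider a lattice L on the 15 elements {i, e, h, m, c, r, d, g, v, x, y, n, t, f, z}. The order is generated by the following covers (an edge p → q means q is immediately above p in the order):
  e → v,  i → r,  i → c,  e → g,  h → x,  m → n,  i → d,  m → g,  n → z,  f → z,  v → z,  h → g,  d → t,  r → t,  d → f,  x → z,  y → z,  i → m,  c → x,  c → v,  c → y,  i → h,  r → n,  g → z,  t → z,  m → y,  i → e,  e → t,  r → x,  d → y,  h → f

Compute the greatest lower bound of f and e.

i

Common lower bounds of {f, e}: i.
The greatest among these is i.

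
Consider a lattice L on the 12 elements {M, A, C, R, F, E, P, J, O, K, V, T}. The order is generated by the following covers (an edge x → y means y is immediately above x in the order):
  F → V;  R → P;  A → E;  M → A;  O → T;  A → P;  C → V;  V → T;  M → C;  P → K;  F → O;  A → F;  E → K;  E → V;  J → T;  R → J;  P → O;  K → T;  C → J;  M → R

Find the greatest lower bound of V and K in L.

Common lower bounds of {V, K}: A, E, M.
The greatest among these is E.

E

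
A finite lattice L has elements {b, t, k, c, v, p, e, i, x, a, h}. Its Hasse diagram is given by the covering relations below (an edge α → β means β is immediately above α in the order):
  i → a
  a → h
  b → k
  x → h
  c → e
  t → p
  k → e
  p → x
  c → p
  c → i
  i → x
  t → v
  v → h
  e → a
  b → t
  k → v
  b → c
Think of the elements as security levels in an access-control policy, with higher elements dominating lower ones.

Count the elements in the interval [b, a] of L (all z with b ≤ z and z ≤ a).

6

The interval [b, a] = {a, b, c, e, i, k}, which has 6 elements.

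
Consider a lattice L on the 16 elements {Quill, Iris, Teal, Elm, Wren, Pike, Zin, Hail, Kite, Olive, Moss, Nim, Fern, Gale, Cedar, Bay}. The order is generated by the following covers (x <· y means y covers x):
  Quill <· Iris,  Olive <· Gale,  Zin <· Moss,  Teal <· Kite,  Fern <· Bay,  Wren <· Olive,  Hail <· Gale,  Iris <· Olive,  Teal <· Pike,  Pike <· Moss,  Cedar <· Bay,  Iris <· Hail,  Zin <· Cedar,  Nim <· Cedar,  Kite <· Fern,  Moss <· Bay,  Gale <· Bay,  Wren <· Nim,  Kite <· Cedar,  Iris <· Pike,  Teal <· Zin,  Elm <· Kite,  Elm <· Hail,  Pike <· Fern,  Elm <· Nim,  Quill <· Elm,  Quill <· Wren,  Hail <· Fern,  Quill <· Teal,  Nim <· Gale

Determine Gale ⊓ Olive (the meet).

Olive

Common lower bounds of {Gale, Olive}: Iris, Olive, Quill, Wren.
The greatest among these is Olive.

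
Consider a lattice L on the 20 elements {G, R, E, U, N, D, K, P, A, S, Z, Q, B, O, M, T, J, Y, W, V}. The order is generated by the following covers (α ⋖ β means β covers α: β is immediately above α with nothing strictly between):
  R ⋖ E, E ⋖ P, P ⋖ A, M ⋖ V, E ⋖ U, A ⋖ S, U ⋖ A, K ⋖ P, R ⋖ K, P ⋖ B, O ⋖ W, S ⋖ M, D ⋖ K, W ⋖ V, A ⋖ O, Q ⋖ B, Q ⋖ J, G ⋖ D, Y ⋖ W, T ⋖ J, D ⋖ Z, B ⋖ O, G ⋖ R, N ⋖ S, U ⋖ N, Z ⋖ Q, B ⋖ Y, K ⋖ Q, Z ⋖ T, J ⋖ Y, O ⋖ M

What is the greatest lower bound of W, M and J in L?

Q

Common lower bounds of {W, M, J}: D, G, K, Q, R, Z.
The greatest among these is Q.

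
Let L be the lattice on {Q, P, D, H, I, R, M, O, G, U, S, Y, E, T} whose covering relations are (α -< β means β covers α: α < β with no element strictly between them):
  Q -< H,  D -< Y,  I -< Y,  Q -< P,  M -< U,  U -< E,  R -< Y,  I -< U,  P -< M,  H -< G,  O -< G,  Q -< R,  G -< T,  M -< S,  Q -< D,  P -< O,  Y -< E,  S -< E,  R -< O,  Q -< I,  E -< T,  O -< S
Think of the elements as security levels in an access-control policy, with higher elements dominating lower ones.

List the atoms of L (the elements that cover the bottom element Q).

The atoms are exactly the elements that cover Q: D, H, I, P, R.

D, H, I, P, R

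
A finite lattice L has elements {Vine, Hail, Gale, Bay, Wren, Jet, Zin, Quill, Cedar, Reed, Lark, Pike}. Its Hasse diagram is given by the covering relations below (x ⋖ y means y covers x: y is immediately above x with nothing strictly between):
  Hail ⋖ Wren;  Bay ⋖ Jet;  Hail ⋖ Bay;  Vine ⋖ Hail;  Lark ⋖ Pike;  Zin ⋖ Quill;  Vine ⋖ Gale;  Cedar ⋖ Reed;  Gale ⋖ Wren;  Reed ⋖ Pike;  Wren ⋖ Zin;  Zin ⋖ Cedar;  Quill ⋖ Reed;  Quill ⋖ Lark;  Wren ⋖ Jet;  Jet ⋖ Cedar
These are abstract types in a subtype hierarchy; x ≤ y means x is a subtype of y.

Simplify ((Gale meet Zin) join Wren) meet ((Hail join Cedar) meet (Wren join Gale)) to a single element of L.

Wren

Gale ∧ Zin = Gale
Gale ∨ Wren = Wren
Hail ∨ Cedar = Cedar
Wren ∨ Gale = Wren
Cedar ∧ Wren = Wren
Wren ∧ Wren = Wren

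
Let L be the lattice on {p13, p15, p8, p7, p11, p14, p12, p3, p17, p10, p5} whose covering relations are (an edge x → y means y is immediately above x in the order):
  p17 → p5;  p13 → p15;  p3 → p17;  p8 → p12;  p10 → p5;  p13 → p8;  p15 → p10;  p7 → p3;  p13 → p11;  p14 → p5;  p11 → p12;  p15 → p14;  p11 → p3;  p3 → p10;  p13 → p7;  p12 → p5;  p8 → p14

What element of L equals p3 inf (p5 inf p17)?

p5 ∧ p17 = p17
p3 ∧ p17 = p3

p3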